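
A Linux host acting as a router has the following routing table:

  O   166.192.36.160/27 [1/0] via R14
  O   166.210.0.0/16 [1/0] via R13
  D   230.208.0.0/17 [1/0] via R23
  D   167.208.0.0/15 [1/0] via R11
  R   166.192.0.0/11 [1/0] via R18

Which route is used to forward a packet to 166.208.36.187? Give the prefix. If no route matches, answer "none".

Entries matching 166.208.36.187:
  166.192.0.0/11 (166.192.0.0 - 166.223.255.255)
Most specific is 166.192.0.0/11.

166.192.0.0/11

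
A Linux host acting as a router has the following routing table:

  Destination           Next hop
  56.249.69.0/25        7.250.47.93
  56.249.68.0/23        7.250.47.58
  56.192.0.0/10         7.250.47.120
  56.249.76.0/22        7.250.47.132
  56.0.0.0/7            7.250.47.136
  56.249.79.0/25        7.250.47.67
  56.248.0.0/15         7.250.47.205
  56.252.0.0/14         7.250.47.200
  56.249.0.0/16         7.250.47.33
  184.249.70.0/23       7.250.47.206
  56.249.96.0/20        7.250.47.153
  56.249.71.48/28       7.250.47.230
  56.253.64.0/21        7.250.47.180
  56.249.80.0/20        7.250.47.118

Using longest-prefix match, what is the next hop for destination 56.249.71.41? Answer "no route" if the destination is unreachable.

Routes whose prefix contains 56.249.71.41:
  56.0.0.0/7 (56.0.0.0 - 57.255.255.255) -> 7.250.47.136
  56.192.0.0/10 (56.192.0.0 - 56.255.255.255) -> 7.250.47.120
  56.248.0.0/15 (56.248.0.0 - 56.249.255.255) -> 7.250.47.205
  56.249.0.0/16 (56.249.0.0 - 56.249.255.255) -> 7.250.47.33
More-specific entries that do NOT match:
  56.249.71.48/28 (56.249.71.48 - 56.249.71.63) does not contain 56.249.71.41
  56.249.69.0/25 (56.249.69.0 - 56.249.69.127) does not contain 56.249.71.41
  56.249.79.0/25 (56.249.79.0 - 56.249.79.127) does not contain 56.249.71.41
  56.249.68.0/23 (56.249.68.0 - 56.249.69.255) does not contain 56.249.71.41
  184.249.70.0/23 (184.249.70.0 - 184.249.71.255) does not contain 56.249.71.41
  56.249.76.0/22 (56.249.76.0 - 56.249.79.255) does not contain 56.249.71.41
  56.253.64.0/21 (56.253.64.0 - 56.253.71.255) does not contain 56.249.71.41
  56.249.96.0/20 (56.249.96.0 - 56.249.111.255) does not contain 56.249.71.41
  56.249.80.0/20 (56.249.80.0 - 56.249.95.255) does not contain 56.249.71.41
Longest matching prefix is /16 -> next hop 7.250.47.33.

7.250.47.33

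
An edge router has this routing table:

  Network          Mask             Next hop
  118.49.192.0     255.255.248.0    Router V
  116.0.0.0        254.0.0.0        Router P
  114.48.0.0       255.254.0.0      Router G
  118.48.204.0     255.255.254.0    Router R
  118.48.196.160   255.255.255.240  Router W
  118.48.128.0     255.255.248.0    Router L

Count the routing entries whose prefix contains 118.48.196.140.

No listed prefix contains 118.48.196.140.
Total matching entries: 0.

0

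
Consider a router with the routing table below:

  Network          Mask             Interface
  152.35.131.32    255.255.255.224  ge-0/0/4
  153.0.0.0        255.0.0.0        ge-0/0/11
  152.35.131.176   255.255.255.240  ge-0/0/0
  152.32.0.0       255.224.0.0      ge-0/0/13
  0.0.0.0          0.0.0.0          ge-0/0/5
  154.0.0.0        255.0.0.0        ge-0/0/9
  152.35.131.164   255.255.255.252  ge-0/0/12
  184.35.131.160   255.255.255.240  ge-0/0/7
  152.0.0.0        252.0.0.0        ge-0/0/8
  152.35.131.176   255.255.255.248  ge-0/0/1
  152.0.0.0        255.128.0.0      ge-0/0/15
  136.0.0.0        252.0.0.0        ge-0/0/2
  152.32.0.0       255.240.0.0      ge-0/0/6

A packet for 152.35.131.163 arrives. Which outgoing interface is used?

Routes whose prefix contains 152.35.131.163:
  0.0.0.0/0 (default, matches everything) -> ge-0/0/5
  152.0.0.0/6 (152.0.0.0 - 155.255.255.255) -> ge-0/0/8
  152.0.0.0/9 (152.0.0.0 - 152.127.255.255) -> ge-0/0/15
  152.32.0.0/11 (152.32.0.0 - 152.63.255.255) -> ge-0/0/13
  152.32.0.0/12 (152.32.0.0 - 152.47.255.255) -> ge-0/0/6
More-specific entries that do NOT match:
  152.35.131.164/30 (152.35.131.164 - 152.35.131.167) does not contain 152.35.131.163
  152.35.131.176/29 (152.35.131.176 - 152.35.131.183) does not contain 152.35.131.163
  152.35.131.176/28 (152.35.131.176 - 152.35.131.191) does not contain 152.35.131.163
  184.35.131.160/28 (184.35.131.160 - 184.35.131.175) does not contain 152.35.131.163
  152.35.131.32/27 (152.35.131.32 - 152.35.131.63) does not contain 152.35.131.163
Longest matching prefix is /12 -> interface ge-0/0/6.

ge-0/0/6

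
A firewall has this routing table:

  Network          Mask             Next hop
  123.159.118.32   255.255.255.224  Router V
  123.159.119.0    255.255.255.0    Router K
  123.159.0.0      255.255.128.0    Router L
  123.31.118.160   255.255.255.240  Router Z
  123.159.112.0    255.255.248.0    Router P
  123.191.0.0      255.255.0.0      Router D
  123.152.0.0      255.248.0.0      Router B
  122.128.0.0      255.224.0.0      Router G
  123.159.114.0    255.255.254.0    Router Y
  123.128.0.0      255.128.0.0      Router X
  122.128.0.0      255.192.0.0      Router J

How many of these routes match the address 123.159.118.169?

4

Prefixes containing 123.159.118.169:
  123.128.0.0/9 (123.128.0.0 - 123.255.255.255)
  123.152.0.0/13 (123.152.0.0 - 123.159.255.255)
  123.159.0.0/17 (123.159.0.0 - 123.159.127.255)
  123.159.112.0/21 (123.159.112.0 - 123.159.119.255)
Total matching entries: 4.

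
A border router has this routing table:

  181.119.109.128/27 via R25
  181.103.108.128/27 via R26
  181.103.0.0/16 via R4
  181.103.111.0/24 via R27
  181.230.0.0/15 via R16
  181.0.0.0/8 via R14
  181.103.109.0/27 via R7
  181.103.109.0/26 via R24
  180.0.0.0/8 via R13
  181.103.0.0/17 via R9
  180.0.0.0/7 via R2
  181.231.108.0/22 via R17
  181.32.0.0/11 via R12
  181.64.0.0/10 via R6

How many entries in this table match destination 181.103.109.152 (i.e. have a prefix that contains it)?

Prefixes containing 181.103.109.152:
  180.0.0.0/7 (180.0.0.0 - 181.255.255.255)
  181.0.0.0/8 (181.0.0.0 - 181.255.255.255)
  181.64.0.0/10 (181.64.0.0 - 181.127.255.255)
  181.103.0.0/16 (181.103.0.0 - 181.103.255.255)
  181.103.0.0/17 (181.103.0.0 - 181.103.127.255)
Total matching entries: 5.

5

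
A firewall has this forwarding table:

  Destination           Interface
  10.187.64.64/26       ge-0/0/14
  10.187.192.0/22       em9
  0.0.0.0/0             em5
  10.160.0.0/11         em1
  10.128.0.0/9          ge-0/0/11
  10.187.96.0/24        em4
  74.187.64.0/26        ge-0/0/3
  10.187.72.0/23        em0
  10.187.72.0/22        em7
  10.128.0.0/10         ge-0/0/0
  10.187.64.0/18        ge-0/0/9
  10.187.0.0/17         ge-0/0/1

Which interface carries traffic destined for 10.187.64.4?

ge-0/0/9

Routes whose prefix contains 10.187.64.4:
  0.0.0.0/0 (default, matches everything) -> em5
  10.128.0.0/9 (10.128.0.0 - 10.255.255.255) -> ge-0/0/11
  10.128.0.0/10 (10.128.0.0 - 10.191.255.255) -> ge-0/0/0
  10.160.0.0/11 (10.160.0.0 - 10.191.255.255) -> em1
  10.187.0.0/17 (10.187.0.0 - 10.187.127.255) -> ge-0/0/1
  10.187.64.0/18 (10.187.64.0 - 10.187.127.255) -> ge-0/0/9
More-specific entries that do NOT match:
  10.187.64.64/26 (10.187.64.64 - 10.187.64.127) does not contain 10.187.64.4
  74.187.64.0/26 (74.187.64.0 - 74.187.64.63) does not contain 10.187.64.4
  10.187.96.0/24 (10.187.96.0 - 10.187.96.255) does not contain 10.187.64.4
  10.187.72.0/23 (10.187.72.0 - 10.187.73.255) does not contain 10.187.64.4
  10.187.192.0/22 (10.187.192.0 - 10.187.195.255) does not contain 10.187.64.4
  10.187.72.0/22 (10.187.72.0 - 10.187.75.255) does not contain 10.187.64.4
Longest matching prefix is /18 -> interface ge-0/0/9.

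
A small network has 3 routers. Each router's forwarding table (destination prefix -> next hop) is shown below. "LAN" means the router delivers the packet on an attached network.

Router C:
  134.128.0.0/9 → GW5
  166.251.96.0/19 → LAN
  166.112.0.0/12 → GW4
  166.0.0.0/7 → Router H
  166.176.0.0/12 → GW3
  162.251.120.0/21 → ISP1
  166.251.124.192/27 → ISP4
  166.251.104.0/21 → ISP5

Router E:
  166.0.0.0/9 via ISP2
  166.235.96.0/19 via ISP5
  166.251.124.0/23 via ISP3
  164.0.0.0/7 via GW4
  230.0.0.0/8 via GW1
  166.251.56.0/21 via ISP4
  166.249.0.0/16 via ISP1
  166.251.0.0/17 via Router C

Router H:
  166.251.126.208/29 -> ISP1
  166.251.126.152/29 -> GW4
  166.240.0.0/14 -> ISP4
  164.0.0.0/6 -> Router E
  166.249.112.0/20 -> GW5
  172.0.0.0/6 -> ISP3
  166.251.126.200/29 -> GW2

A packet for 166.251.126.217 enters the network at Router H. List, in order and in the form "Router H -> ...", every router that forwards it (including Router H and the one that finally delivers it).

Router H -> Router E -> Router C

At Router H: longest match for 166.251.126.217 is 164.0.0.0/6 -> Router E
At Router E: longest match for 166.251.126.217 is 166.251.0.0/17 -> Router C
At Router C: longest match for 166.251.126.217 is 166.251.96.0/19 -> LAN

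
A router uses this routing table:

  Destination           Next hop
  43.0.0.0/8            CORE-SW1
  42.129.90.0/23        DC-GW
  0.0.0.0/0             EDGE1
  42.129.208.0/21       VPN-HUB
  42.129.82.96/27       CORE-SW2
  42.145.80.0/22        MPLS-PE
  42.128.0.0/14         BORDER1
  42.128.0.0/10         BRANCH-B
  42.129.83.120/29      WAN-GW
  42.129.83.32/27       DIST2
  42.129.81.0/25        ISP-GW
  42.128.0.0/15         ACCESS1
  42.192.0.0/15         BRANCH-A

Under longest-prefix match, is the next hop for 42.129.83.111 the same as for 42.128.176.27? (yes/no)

42.129.83.111: longest match 42.128.0.0/15 -> ACCESS1
42.128.176.27: longest match 42.128.0.0/15 -> ACCESS1

yes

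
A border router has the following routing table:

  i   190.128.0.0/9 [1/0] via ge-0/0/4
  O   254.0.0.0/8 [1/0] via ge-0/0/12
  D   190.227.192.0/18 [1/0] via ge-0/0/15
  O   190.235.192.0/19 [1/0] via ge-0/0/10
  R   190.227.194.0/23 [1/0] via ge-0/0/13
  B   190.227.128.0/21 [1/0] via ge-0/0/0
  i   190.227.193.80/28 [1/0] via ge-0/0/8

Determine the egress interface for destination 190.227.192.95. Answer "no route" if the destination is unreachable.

Routes whose prefix contains 190.227.192.95:
  190.128.0.0/9 (190.128.0.0 - 190.255.255.255) -> ge-0/0/4
  190.227.192.0/18 (190.227.192.0 - 190.227.255.255) -> ge-0/0/15
More-specific entries that do NOT match:
  190.227.193.80/28 (190.227.193.80 - 190.227.193.95) does not contain 190.227.192.95
  190.227.194.0/23 (190.227.194.0 - 190.227.195.255) does not contain 190.227.192.95
  190.227.128.0/21 (190.227.128.0 - 190.227.135.255) does not contain 190.227.192.95
  190.235.192.0/19 (190.235.192.0 - 190.235.223.255) does not contain 190.227.192.95
Longest matching prefix is /18 -> interface ge-0/0/15.

ge-0/0/15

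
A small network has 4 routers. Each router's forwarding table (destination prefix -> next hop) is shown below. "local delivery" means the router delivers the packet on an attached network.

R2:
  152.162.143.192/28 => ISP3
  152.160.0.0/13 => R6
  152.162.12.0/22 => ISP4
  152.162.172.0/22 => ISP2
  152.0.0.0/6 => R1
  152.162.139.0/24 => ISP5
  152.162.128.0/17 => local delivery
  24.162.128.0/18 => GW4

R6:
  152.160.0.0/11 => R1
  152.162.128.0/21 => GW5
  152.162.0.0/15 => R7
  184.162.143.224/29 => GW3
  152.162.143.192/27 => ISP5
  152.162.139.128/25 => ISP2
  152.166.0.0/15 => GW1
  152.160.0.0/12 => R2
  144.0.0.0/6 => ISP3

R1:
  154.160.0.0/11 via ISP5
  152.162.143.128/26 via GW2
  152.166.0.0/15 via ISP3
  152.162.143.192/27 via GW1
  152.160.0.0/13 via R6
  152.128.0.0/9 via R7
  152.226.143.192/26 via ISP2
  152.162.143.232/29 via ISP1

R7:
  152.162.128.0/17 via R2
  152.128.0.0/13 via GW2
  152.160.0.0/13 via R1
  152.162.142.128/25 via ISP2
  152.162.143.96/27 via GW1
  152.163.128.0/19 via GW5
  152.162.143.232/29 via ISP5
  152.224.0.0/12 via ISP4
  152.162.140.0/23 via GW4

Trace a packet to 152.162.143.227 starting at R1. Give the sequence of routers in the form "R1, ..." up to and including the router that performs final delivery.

At R1: longest match for 152.162.143.227 is 152.160.0.0/13 -> R6
At R6: longest match for 152.162.143.227 is 152.162.0.0/15 -> R7
At R7: longest match for 152.162.143.227 is 152.162.128.0/17 -> R2
At R2: longest match for 152.162.143.227 is 152.162.128.0/17 -> local delivery

R1, R6, R7, R2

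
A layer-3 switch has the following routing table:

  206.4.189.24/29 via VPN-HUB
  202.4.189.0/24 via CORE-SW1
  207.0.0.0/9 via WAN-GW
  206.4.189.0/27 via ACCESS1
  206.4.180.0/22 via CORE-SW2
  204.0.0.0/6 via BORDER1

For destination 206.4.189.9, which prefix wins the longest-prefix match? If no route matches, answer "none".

Entries matching 206.4.189.9:
  204.0.0.0/6 (204.0.0.0 - 207.255.255.255)
  206.4.189.0/27 (206.4.189.0 - 206.4.189.31)
Most specific is 206.4.189.0/27.

206.4.189.0/27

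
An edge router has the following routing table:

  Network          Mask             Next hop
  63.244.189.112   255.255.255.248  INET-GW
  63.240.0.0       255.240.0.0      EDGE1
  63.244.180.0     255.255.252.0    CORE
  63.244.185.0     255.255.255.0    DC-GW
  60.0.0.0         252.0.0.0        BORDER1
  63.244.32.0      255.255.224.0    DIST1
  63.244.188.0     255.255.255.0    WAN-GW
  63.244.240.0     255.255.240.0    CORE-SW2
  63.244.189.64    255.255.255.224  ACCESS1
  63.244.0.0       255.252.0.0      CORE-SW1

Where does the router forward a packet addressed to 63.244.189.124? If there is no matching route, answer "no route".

CORE-SW1

Routes whose prefix contains 63.244.189.124:
  60.0.0.0/6 (60.0.0.0 - 63.255.255.255) -> BORDER1
  63.240.0.0/12 (63.240.0.0 - 63.255.255.255) -> EDGE1
  63.244.0.0/14 (63.244.0.0 - 63.247.255.255) -> CORE-SW1
More-specific entries that do NOT match:
  63.244.189.112/29 (63.244.189.112 - 63.244.189.119) does not contain 63.244.189.124
  63.244.189.64/27 (63.244.189.64 - 63.244.189.95) does not contain 63.244.189.124
  63.244.185.0/24 (63.244.185.0 - 63.244.185.255) does not contain 63.244.189.124
  63.244.188.0/24 (63.244.188.0 - 63.244.188.255) does not contain 63.244.189.124
  63.244.180.0/22 (63.244.180.0 - 63.244.183.255) does not contain 63.244.189.124
  63.244.240.0/20 (63.244.240.0 - 63.244.255.255) does not contain 63.244.189.124
  63.244.32.0/19 (63.244.32.0 - 63.244.63.255) does not contain 63.244.189.124
Longest matching prefix is /14 -> next hop CORE-SW1.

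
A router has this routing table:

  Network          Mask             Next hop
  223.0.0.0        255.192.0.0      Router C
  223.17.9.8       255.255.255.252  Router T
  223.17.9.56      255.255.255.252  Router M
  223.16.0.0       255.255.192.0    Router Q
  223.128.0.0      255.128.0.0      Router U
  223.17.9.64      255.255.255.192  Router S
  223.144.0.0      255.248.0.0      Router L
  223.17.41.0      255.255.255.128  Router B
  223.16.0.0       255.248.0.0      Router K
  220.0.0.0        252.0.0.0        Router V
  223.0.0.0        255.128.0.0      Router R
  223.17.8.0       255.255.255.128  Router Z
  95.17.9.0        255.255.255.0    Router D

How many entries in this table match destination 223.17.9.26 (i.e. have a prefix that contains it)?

4

Prefixes containing 223.17.9.26:
  220.0.0.0/6 (220.0.0.0 - 223.255.255.255)
  223.0.0.0/9 (223.0.0.0 - 223.127.255.255)
  223.0.0.0/10 (223.0.0.0 - 223.63.255.255)
  223.16.0.0/13 (223.16.0.0 - 223.23.255.255)
Total matching entries: 4.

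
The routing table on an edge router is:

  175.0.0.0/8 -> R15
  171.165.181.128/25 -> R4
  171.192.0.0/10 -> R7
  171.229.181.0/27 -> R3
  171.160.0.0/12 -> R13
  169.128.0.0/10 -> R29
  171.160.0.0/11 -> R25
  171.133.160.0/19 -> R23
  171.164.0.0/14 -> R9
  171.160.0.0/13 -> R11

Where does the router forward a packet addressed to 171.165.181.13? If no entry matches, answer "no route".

R9

Routes whose prefix contains 171.165.181.13:
  171.160.0.0/11 (171.160.0.0 - 171.191.255.255) -> R25
  171.160.0.0/12 (171.160.0.0 - 171.175.255.255) -> R13
  171.160.0.0/13 (171.160.0.0 - 171.167.255.255) -> R11
  171.164.0.0/14 (171.164.0.0 - 171.167.255.255) -> R9
More-specific entries that do NOT match:
  171.229.181.0/27 (171.229.181.0 - 171.229.181.31) does not contain 171.165.181.13
  171.165.181.128/25 (171.165.181.128 - 171.165.181.255) does not contain 171.165.181.13
  171.133.160.0/19 (171.133.160.0 - 171.133.191.255) does not contain 171.165.181.13
Longest matching prefix is /14 -> next hop R9.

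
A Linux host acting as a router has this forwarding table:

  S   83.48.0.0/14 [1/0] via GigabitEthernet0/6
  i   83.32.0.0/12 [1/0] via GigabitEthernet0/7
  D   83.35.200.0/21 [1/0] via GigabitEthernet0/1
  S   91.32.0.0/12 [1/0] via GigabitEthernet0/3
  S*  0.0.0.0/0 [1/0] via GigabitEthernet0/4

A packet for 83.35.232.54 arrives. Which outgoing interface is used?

GigabitEthernet0/7

Routes whose prefix contains 83.35.232.54:
  0.0.0.0/0 (default, matches everything) -> GigabitEthernet0/4
  83.32.0.0/12 (83.32.0.0 - 83.47.255.255) -> GigabitEthernet0/7
More-specific entries that do NOT match:
  83.35.200.0/21 (83.35.200.0 - 83.35.207.255) does not contain 83.35.232.54
  83.48.0.0/14 (83.48.0.0 - 83.51.255.255) does not contain 83.35.232.54
Longest matching prefix is /12 -> interface GigabitEthernet0/7.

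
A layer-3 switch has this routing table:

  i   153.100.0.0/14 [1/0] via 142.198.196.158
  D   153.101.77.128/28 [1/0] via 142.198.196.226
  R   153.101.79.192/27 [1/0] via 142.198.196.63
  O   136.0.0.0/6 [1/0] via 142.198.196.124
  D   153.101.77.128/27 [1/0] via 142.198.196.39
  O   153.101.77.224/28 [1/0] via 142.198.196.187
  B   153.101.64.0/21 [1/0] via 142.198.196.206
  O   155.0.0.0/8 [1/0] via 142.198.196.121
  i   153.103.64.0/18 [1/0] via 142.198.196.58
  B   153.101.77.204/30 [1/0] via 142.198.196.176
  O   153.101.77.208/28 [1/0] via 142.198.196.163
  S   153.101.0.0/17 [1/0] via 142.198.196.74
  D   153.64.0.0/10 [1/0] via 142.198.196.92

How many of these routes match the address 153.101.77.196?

Prefixes containing 153.101.77.196:
  153.64.0.0/10 (153.64.0.0 - 153.127.255.255)
  153.100.0.0/14 (153.100.0.0 - 153.103.255.255)
  153.101.0.0/17 (153.101.0.0 - 153.101.127.255)
Total matching entries: 3.

3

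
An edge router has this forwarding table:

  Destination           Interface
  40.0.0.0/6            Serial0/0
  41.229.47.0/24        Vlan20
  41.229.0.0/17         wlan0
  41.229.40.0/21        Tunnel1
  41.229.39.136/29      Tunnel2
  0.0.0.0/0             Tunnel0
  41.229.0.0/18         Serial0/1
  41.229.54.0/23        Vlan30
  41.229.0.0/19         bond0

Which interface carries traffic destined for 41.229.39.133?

Routes whose prefix contains 41.229.39.133:
  0.0.0.0/0 (default, matches everything) -> Tunnel0
  40.0.0.0/6 (40.0.0.0 - 43.255.255.255) -> Serial0/0
  41.229.0.0/17 (41.229.0.0 - 41.229.127.255) -> wlan0
  41.229.0.0/18 (41.229.0.0 - 41.229.63.255) -> Serial0/1
More-specific entries that do NOT match:
  41.229.39.136/29 (41.229.39.136 - 41.229.39.143) does not contain 41.229.39.133
  41.229.47.0/24 (41.229.47.0 - 41.229.47.255) does not contain 41.229.39.133
  41.229.54.0/23 (41.229.54.0 - 41.229.55.255) does not contain 41.229.39.133
  41.229.40.0/21 (41.229.40.0 - 41.229.47.255) does not contain 41.229.39.133
  41.229.0.0/19 (41.229.0.0 - 41.229.31.255) does not contain 41.229.39.133
Longest matching prefix is /18 -> interface Serial0/1.

Serial0/1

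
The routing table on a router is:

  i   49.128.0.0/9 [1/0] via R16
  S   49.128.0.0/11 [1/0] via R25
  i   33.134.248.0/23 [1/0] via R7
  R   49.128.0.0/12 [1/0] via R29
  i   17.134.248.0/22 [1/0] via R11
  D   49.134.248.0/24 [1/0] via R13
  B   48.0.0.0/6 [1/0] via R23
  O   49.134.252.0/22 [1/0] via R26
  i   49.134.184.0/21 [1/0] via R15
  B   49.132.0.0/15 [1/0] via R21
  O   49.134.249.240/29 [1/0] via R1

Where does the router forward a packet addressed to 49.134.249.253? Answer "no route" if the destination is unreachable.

Routes whose prefix contains 49.134.249.253:
  48.0.0.0/6 (48.0.0.0 - 51.255.255.255) -> R23
  49.128.0.0/9 (49.128.0.0 - 49.255.255.255) -> R16
  49.128.0.0/11 (49.128.0.0 - 49.159.255.255) -> R25
  49.128.0.0/12 (49.128.0.0 - 49.143.255.255) -> R29
More-specific entries that do NOT match:
  49.134.249.240/29 (49.134.249.240 - 49.134.249.247) does not contain 49.134.249.253
  49.134.248.0/24 (49.134.248.0 - 49.134.248.255) does not contain 49.134.249.253
  33.134.248.0/23 (33.134.248.0 - 33.134.249.255) does not contain 49.134.249.253
  17.134.248.0/22 (17.134.248.0 - 17.134.251.255) does not contain 49.134.249.253
  49.134.252.0/22 (49.134.252.0 - 49.134.255.255) does not contain 49.134.249.253
  49.134.184.0/21 (49.134.184.0 - 49.134.191.255) does not contain 49.134.249.253
  49.132.0.0/15 (49.132.0.0 - 49.133.255.255) does not contain 49.134.249.253
Longest matching prefix is /12 -> next hop R29.

R29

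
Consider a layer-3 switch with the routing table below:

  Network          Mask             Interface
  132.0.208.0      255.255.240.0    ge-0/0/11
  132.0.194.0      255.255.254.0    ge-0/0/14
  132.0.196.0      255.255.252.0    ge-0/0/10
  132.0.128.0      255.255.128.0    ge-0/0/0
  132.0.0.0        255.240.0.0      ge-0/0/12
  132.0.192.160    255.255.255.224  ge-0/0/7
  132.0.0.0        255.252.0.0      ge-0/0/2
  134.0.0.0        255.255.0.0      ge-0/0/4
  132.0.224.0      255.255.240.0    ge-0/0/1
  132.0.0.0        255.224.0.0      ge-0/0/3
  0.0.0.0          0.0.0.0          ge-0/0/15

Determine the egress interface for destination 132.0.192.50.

Routes whose prefix contains 132.0.192.50:
  0.0.0.0/0 (default, matches everything) -> ge-0/0/15
  132.0.0.0/11 (132.0.0.0 - 132.31.255.255) -> ge-0/0/3
  132.0.0.0/12 (132.0.0.0 - 132.15.255.255) -> ge-0/0/12
  132.0.0.0/14 (132.0.0.0 - 132.3.255.255) -> ge-0/0/2
  132.0.128.0/17 (132.0.128.0 - 132.0.255.255) -> ge-0/0/0
More-specific entries that do NOT match:
  132.0.192.160/27 (132.0.192.160 - 132.0.192.191) does not contain 132.0.192.50
  132.0.194.0/23 (132.0.194.0 - 132.0.195.255) does not contain 132.0.192.50
  132.0.196.0/22 (132.0.196.0 - 132.0.199.255) does not contain 132.0.192.50
  132.0.208.0/20 (132.0.208.0 - 132.0.223.255) does not contain 132.0.192.50
  132.0.224.0/20 (132.0.224.0 - 132.0.239.255) does not contain 132.0.192.50
Longest matching prefix is /17 -> interface ge-0/0/0.

ge-0/0/0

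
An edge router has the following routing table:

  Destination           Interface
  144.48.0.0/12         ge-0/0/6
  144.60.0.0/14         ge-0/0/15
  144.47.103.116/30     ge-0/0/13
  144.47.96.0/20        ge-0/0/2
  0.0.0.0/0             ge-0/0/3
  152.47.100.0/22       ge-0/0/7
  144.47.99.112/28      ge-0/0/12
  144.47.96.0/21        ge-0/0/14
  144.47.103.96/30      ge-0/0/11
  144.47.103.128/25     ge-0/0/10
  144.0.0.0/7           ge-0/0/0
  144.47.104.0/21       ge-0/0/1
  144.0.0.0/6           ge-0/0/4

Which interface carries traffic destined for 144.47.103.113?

ge-0/0/14

Routes whose prefix contains 144.47.103.113:
  0.0.0.0/0 (default, matches everything) -> ge-0/0/3
  144.0.0.0/6 (144.0.0.0 - 147.255.255.255) -> ge-0/0/4
  144.0.0.0/7 (144.0.0.0 - 145.255.255.255) -> ge-0/0/0
  144.47.96.0/20 (144.47.96.0 - 144.47.111.255) -> ge-0/0/2
  144.47.96.0/21 (144.47.96.0 - 144.47.103.255) -> ge-0/0/14
More-specific entries that do NOT match:
  144.47.103.116/30 (144.47.103.116 - 144.47.103.119) does not contain 144.47.103.113
  144.47.103.96/30 (144.47.103.96 - 144.47.103.99) does not contain 144.47.103.113
  144.47.99.112/28 (144.47.99.112 - 144.47.99.127) does not contain 144.47.103.113
  144.47.103.128/25 (144.47.103.128 - 144.47.103.255) does not contain 144.47.103.113
  152.47.100.0/22 (152.47.100.0 - 152.47.103.255) does not contain 144.47.103.113
Longest matching prefix is /21 -> interface ge-0/0/14.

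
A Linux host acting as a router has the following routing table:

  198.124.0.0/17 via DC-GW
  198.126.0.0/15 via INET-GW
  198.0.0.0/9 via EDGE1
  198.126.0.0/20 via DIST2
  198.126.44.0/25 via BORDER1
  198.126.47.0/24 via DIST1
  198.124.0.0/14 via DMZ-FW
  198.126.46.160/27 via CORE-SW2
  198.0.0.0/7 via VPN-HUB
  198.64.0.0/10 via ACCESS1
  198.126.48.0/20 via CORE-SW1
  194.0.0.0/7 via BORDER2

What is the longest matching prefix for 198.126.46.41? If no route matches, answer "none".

198.126.0.0/15

Entries matching 198.126.46.41:
  198.0.0.0/7 (198.0.0.0 - 199.255.255.255)
  198.0.0.0/9 (198.0.0.0 - 198.127.255.255)
  198.64.0.0/10 (198.64.0.0 - 198.127.255.255)
  198.124.0.0/14 (198.124.0.0 - 198.127.255.255)
  198.126.0.0/15 (198.126.0.0 - 198.127.255.255)
Most specific is 198.126.0.0/15.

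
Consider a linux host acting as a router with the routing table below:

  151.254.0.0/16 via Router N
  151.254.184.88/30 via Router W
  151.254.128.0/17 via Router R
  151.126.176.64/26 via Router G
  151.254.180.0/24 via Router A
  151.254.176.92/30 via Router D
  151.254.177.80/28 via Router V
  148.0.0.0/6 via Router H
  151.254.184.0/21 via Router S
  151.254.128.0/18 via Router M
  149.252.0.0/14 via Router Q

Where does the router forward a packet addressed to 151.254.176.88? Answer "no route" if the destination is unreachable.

Routes whose prefix contains 151.254.176.88:
  148.0.0.0/6 (148.0.0.0 - 151.255.255.255) -> Router H
  151.254.0.0/16 (151.254.0.0 - 151.254.255.255) -> Router N
  151.254.128.0/17 (151.254.128.0 - 151.254.255.255) -> Router R
  151.254.128.0/18 (151.254.128.0 - 151.254.191.255) -> Router M
More-specific entries that do NOT match:
  151.254.184.88/30 (151.254.184.88 - 151.254.184.91) does not contain 151.254.176.88
  151.254.176.92/30 (151.254.176.92 - 151.254.176.95) does not contain 151.254.176.88
  151.254.177.80/28 (151.254.177.80 - 151.254.177.95) does not contain 151.254.176.88
  151.126.176.64/26 (151.126.176.64 - 151.126.176.127) does not contain 151.254.176.88
  151.254.180.0/24 (151.254.180.0 - 151.254.180.255) does not contain 151.254.176.88
  151.254.184.0/21 (151.254.184.0 - 151.254.191.255) does not contain 151.254.176.88
Longest matching prefix is /18 -> next hop Router M.

Router M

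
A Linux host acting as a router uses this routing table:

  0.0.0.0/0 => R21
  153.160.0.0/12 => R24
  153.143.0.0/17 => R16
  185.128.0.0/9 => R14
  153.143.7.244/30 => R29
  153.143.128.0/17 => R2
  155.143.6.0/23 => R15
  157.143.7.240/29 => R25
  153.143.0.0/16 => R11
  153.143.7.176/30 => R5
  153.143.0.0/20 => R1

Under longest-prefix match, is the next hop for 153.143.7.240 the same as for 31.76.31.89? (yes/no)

153.143.7.240: longest match 153.143.0.0/20 -> R1
31.76.31.89: longest match 0.0.0.0/0 -> R21

no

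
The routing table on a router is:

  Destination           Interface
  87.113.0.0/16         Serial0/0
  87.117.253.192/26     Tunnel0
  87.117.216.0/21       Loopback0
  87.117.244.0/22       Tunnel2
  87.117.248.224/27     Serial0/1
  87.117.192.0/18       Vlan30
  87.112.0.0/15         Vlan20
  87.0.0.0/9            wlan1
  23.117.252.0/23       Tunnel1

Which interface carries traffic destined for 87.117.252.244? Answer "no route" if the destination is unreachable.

Vlan30

Routes whose prefix contains 87.117.252.244:
  87.0.0.0/9 (87.0.0.0 - 87.127.255.255) -> wlan1
  87.117.192.0/18 (87.117.192.0 - 87.117.255.255) -> Vlan30
More-specific entries that do NOT match:
  87.117.248.224/27 (87.117.248.224 - 87.117.248.255) does not contain 87.117.252.244
  87.117.253.192/26 (87.117.253.192 - 87.117.253.255) does not contain 87.117.252.244
  23.117.252.0/23 (23.117.252.0 - 23.117.253.255) does not contain 87.117.252.244
  87.117.244.0/22 (87.117.244.0 - 87.117.247.255) does not contain 87.117.252.244
  87.117.216.0/21 (87.117.216.0 - 87.117.223.255) does not contain 87.117.252.244
Longest matching prefix is /18 -> interface Vlan30.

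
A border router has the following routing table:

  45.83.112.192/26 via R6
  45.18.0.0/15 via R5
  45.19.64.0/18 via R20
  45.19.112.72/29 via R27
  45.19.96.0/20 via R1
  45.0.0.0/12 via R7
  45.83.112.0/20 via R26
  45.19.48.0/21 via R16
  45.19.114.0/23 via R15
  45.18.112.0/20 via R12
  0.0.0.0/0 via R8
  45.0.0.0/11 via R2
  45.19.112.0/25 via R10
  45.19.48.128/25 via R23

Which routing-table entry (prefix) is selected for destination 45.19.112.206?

45.19.64.0/18

Entries matching 45.19.112.206:
  0.0.0.0/0 (default, matches everything)
  45.0.0.0/11 (45.0.0.0 - 45.31.255.255)
  45.18.0.0/15 (45.18.0.0 - 45.19.255.255)
  45.19.64.0/18 (45.19.64.0 - 45.19.127.255)
Most specific is 45.19.64.0/18.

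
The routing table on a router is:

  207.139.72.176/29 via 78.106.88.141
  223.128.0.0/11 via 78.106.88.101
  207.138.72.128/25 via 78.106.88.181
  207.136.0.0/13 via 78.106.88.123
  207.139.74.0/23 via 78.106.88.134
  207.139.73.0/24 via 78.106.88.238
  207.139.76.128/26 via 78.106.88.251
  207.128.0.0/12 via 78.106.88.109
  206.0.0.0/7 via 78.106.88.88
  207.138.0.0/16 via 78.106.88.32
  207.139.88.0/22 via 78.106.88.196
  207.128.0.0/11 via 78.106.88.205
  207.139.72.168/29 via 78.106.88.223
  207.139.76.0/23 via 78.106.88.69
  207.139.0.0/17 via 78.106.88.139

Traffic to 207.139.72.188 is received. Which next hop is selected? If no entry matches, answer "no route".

78.106.88.139

Routes whose prefix contains 207.139.72.188:
  206.0.0.0/7 (206.0.0.0 - 207.255.255.255) -> 78.106.88.88
  207.128.0.0/11 (207.128.0.0 - 207.159.255.255) -> 78.106.88.205
  207.128.0.0/12 (207.128.0.0 - 207.143.255.255) -> 78.106.88.109
  207.136.0.0/13 (207.136.0.0 - 207.143.255.255) -> 78.106.88.123
  207.139.0.0/17 (207.139.0.0 - 207.139.127.255) -> 78.106.88.139
More-specific entries that do NOT match:
  207.139.72.176/29 (207.139.72.176 - 207.139.72.183) does not contain 207.139.72.188
  207.139.72.168/29 (207.139.72.168 - 207.139.72.175) does not contain 207.139.72.188
  207.139.76.128/26 (207.139.76.128 - 207.139.76.191) does not contain 207.139.72.188
  207.138.72.128/25 (207.138.72.128 - 207.138.72.255) does not contain 207.139.72.188
  207.139.73.0/24 (207.139.73.0 - 207.139.73.255) does not contain 207.139.72.188
  207.139.74.0/23 (207.139.74.0 - 207.139.75.255) does not contain 207.139.72.188
  207.139.76.0/23 (207.139.76.0 - 207.139.77.255) does not contain 207.139.72.188
  207.139.88.0/22 (207.139.88.0 - 207.139.91.255) does not contain 207.139.72.188
Longest matching prefix is /17 -> next hop 78.106.88.139.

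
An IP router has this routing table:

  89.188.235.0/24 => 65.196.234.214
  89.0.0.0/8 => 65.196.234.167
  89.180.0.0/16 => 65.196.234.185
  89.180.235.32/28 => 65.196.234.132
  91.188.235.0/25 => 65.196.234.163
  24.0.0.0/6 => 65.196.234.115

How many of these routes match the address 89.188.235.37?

Prefixes containing 89.188.235.37:
  89.0.0.0/8 (89.0.0.0 - 89.255.255.255)
  89.188.235.0/24 (89.188.235.0 - 89.188.235.255)
Total matching entries: 2.

2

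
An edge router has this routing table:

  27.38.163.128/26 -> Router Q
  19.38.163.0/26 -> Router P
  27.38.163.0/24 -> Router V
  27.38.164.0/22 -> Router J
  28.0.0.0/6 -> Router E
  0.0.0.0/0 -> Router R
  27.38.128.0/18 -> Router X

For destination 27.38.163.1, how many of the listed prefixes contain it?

Prefixes containing 27.38.163.1:
  0.0.0.0/0 (default, matches everything)
  27.38.128.0/18 (27.38.128.0 - 27.38.191.255)
  27.38.163.0/24 (27.38.163.0 - 27.38.163.255)
Total matching entries: 3.

3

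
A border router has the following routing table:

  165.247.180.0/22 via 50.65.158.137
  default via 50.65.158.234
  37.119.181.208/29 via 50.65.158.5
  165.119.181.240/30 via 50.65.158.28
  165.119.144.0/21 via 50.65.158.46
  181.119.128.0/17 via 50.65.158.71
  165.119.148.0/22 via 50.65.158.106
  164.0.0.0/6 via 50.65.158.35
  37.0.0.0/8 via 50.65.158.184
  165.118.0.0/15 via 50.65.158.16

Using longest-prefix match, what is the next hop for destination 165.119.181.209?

50.65.158.16

Routes whose prefix contains 165.119.181.209:
  0.0.0.0/0 (default, matches everything) -> 50.65.158.234
  164.0.0.0/6 (164.0.0.0 - 167.255.255.255) -> 50.65.158.35
  165.118.0.0/15 (165.118.0.0 - 165.119.255.255) -> 50.65.158.16
More-specific entries that do NOT match:
  165.119.181.240/30 (165.119.181.240 - 165.119.181.243) does not contain 165.119.181.209
  37.119.181.208/29 (37.119.181.208 - 37.119.181.215) does not contain 165.119.181.209
  165.247.180.0/22 (165.247.180.0 - 165.247.183.255) does not contain 165.119.181.209
  165.119.148.0/22 (165.119.148.0 - 165.119.151.255) does not contain 165.119.181.209
  165.119.144.0/21 (165.119.144.0 - 165.119.151.255) does not contain 165.119.181.209
  181.119.128.0/17 (181.119.128.0 - 181.119.255.255) does not contain 165.119.181.209
Longest matching prefix is /15 -> next hop 50.65.158.16.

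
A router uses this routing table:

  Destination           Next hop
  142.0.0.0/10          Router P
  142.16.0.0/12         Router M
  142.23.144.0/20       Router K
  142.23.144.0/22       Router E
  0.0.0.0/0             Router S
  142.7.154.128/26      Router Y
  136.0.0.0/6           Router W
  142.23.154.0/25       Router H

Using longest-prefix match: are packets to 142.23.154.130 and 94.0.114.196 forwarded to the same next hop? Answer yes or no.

142.23.154.130: longest match 142.23.144.0/20 -> Router K
94.0.114.196: longest match 0.0.0.0/0 -> Router S

no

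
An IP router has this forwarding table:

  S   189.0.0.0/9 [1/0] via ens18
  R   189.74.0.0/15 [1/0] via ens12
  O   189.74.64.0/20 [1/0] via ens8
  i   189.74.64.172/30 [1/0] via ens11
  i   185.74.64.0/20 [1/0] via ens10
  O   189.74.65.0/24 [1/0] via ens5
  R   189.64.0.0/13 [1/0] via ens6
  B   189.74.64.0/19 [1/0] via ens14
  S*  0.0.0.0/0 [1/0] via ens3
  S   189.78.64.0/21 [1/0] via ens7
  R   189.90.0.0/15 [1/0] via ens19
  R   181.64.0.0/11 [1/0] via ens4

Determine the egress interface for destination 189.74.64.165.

ens8

Routes whose prefix contains 189.74.64.165:
  0.0.0.0/0 (default, matches everything) -> ens3
  189.0.0.0/9 (189.0.0.0 - 189.127.255.255) -> ens18
  189.74.0.0/15 (189.74.0.0 - 189.75.255.255) -> ens12
  189.74.64.0/19 (189.74.64.0 - 189.74.95.255) -> ens14
  189.74.64.0/20 (189.74.64.0 - 189.74.79.255) -> ens8
More-specific entries that do NOT match:
  189.74.64.172/30 (189.74.64.172 - 189.74.64.175) does not contain 189.74.64.165
  189.74.65.0/24 (189.74.65.0 - 189.74.65.255) does not contain 189.74.64.165
  189.78.64.0/21 (189.78.64.0 - 189.78.71.255) does not contain 189.74.64.165
Longest matching prefix is /20 -> interface ens8.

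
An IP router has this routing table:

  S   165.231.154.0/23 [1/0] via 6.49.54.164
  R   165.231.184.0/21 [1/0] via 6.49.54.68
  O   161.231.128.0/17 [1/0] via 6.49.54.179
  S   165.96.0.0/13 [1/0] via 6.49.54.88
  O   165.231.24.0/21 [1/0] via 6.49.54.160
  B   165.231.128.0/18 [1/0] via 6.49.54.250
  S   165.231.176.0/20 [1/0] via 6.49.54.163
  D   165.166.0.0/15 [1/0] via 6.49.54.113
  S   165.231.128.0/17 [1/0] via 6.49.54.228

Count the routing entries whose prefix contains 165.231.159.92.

2

Prefixes containing 165.231.159.92:
  165.231.128.0/17 (165.231.128.0 - 165.231.255.255)
  165.231.128.0/18 (165.231.128.0 - 165.231.191.255)
Total matching entries: 2.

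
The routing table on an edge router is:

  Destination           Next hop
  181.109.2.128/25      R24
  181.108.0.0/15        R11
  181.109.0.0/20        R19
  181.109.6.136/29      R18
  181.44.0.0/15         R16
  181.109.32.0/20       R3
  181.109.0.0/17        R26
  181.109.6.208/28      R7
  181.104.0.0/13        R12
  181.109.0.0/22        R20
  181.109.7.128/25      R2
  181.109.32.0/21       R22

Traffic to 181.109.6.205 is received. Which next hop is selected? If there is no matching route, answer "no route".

Routes whose prefix contains 181.109.6.205:
  181.104.0.0/13 (181.104.0.0 - 181.111.255.255) -> R12
  181.108.0.0/15 (181.108.0.0 - 181.109.255.255) -> R11
  181.109.0.0/17 (181.109.0.0 - 181.109.127.255) -> R26
  181.109.0.0/20 (181.109.0.0 - 181.109.15.255) -> R19
More-specific entries that do NOT match:
  181.109.6.136/29 (181.109.6.136 - 181.109.6.143) does not contain 181.109.6.205
  181.109.6.208/28 (181.109.6.208 - 181.109.6.223) does not contain 181.109.6.205
  181.109.2.128/25 (181.109.2.128 - 181.109.2.255) does not contain 181.109.6.205
  181.109.7.128/25 (181.109.7.128 - 181.109.7.255) does not contain 181.109.6.205
  181.109.0.0/22 (181.109.0.0 - 181.109.3.255) does not contain 181.109.6.205
  181.109.32.0/21 (181.109.32.0 - 181.109.39.255) does not contain 181.109.6.205
Longest matching prefix is /20 -> next hop R19.

R19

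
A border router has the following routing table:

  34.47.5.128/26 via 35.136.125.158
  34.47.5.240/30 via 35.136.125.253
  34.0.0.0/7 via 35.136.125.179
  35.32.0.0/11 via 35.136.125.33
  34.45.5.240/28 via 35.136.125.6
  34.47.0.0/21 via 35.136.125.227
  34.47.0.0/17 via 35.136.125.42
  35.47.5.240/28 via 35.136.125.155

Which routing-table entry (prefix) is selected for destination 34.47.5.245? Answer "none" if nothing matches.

Entries matching 34.47.5.245:
  34.0.0.0/7 (34.0.0.0 - 35.255.255.255)
  34.47.0.0/17 (34.47.0.0 - 34.47.127.255)
  34.47.0.0/21 (34.47.0.0 - 34.47.7.255)
Most specific is 34.47.0.0/21.

34.47.0.0/21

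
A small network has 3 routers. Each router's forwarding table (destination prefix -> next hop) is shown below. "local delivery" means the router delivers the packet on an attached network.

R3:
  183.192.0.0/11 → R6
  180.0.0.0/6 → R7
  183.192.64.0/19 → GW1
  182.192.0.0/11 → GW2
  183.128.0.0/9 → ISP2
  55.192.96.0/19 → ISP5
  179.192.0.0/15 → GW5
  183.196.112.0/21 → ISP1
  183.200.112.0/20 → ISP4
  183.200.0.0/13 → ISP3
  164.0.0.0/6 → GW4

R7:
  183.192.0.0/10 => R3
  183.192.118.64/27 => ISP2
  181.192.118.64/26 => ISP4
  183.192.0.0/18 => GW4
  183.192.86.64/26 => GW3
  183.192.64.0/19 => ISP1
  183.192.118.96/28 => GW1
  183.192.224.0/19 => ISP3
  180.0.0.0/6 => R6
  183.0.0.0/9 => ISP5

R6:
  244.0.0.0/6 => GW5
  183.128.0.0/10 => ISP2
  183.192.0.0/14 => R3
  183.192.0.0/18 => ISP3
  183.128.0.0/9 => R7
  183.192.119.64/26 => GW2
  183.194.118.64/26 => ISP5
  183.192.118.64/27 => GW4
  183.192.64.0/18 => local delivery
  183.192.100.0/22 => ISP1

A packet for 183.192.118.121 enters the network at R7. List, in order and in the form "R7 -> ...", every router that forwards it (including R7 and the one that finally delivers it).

At R7: longest match for 183.192.118.121 is 183.192.0.0/10 -> R3
At R3: longest match for 183.192.118.121 is 183.192.0.0/11 -> R6
At R6: longest match for 183.192.118.121 is 183.192.64.0/18 -> local delivery

R7 -> R3 -> R6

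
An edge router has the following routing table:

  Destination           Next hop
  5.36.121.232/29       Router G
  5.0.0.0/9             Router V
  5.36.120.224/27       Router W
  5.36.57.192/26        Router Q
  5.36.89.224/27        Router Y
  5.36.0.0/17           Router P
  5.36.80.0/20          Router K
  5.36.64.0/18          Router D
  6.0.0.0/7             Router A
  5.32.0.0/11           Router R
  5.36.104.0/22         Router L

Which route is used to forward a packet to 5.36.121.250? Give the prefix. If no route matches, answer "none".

Entries matching 5.36.121.250:
  5.0.0.0/9 (5.0.0.0 - 5.127.255.255)
  5.32.0.0/11 (5.32.0.0 - 5.63.255.255)
  5.36.0.0/17 (5.36.0.0 - 5.36.127.255)
  5.36.64.0/18 (5.36.64.0 - 5.36.127.255)
Most specific is 5.36.64.0/18.

5.36.64.0/18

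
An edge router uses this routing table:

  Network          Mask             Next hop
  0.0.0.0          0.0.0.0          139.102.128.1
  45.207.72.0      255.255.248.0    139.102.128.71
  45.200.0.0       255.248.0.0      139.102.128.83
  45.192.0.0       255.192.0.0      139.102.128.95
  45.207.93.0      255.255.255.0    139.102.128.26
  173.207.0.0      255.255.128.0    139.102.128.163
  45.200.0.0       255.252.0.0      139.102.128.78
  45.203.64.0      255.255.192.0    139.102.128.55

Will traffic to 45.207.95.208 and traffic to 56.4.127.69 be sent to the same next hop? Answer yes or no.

45.207.95.208: longest match 45.200.0.0/13 -> 139.102.128.83
56.4.127.69: longest match 0.0.0.0/0 -> 139.102.128.1

no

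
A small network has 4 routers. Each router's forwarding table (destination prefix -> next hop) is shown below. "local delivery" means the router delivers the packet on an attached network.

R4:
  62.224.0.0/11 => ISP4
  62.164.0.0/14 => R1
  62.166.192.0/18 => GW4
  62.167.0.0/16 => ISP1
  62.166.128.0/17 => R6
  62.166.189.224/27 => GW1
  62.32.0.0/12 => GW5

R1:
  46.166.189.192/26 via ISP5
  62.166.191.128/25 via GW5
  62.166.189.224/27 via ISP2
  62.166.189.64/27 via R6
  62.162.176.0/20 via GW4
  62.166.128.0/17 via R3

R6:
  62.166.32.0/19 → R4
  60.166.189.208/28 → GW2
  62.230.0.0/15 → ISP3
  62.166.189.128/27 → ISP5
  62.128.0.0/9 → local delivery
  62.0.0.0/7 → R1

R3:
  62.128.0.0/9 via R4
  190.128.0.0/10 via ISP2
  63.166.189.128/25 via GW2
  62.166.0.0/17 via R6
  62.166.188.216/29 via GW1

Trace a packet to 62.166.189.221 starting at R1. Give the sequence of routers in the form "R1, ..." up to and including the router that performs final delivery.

At R1: longest match for 62.166.189.221 is 62.166.128.0/17 -> R3
At R3: longest match for 62.166.189.221 is 62.128.0.0/9 -> R4
At R4: longest match for 62.166.189.221 is 62.166.128.0/17 -> R6
At R6: longest match for 62.166.189.221 is 62.128.0.0/9 -> local delivery

R1, R3, R4, R6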